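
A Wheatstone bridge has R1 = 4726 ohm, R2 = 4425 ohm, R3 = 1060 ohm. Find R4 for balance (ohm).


At balance: R1*R4 = R2*R3, so R4 = R2*R3/R1.
R4 = 4425 * 1060 / 4726
R4 = 4690500 / 4726
R4 = 992.49 ohm

992.49 ohm


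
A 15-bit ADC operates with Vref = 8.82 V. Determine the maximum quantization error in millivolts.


The maximum quantization error is +/- LSB/2.
LSB = Vref / 2^n = 8.82 / 32768 = 0.00026917 V
Max error = LSB / 2 = 0.00026917 / 2 = 0.00013458 V
Max error = 0.1346 mV

0.1346 mV


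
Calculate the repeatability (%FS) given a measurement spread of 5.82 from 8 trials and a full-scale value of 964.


Repeatability = (spread / full scale) * 100%.
R = (5.82 / 964) * 100
R = 0.604 %FS

0.604 %FS


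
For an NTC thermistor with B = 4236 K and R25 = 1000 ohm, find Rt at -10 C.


NTC thermistor equation: Rt = R25 * exp(B * (1/T - 1/T25)).
T in Kelvin: 263.15 K, T25 = 298.15 K
1/T - 1/T25 = 1/263.15 - 1/298.15 = 0.0004461
B * (1/T - 1/T25) = 4236 * 0.0004461 = 1.8897
Rt = 1000 * exp(1.8897) = 6617.2 ohm

6617.2 ohm


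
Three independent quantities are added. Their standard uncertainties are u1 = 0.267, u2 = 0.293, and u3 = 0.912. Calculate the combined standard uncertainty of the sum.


For a sum of independent quantities, uc = sqrt(u1^2 + u2^2 + u3^2).
uc = sqrt(0.267^2 + 0.293^2 + 0.912^2)
uc = sqrt(0.071289 + 0.085849 + 0.831744)
uc = 0.9944

0.9944


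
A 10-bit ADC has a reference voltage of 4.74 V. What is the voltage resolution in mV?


The resolution (LSB) of an ADC is Vref / 2^n.
LSB = 4.74 / 2^10
LSB = 4.74 / 1024
LSB = 0.00462891 V = 4.62890625 mV

4.62890625 mV


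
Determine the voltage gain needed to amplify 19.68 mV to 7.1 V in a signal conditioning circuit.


Gain = Vout / Vin (converting to same units).
G = 7.1 V / 19.68 mV
G = 7100.0 mV / 19.68 mV
G = 360.77

360.77


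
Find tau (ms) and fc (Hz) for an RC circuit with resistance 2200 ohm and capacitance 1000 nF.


Time constant: tau = R * C.
tau = 2200 * 1.00e-06 = 0.0022 s
tau = 2.2 ms
Cutoff frequency: fc = 1 / (2*pi*R*C).
fc = 1 / (2*pi*0.0022) = 72.34 Hz

tau = 2.2 ms, fc = 72.34 Hz


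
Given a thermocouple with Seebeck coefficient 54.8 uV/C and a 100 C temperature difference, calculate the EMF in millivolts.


The thermocouple output V = sensitivity * dT.
V = 54.8 uV/C * 100 C
V = 5480.0 uV
V = 5.48 mV

5.48 mV


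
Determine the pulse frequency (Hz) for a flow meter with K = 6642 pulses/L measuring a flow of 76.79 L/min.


Frequency = K * Q / 60 (converting L/min to L/s).
f = 6642 * 76.79 / 60
f = 510039.18 / 60
f = 8500.65 Hz

8500.65 Hz


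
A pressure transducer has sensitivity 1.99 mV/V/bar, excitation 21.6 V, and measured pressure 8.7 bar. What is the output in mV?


Output = sensitivity * Vex * P.
Vout = 1.99 * 21.6 * 8.7
Vout = 42.984 * 8.7
Vout = 373.96 mV

373.96 mV


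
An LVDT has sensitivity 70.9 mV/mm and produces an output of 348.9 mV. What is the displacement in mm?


Displacement = Vout / sensitivity.
d = 348.9 / 70.9
d = 4.921 mm

4.921 mm


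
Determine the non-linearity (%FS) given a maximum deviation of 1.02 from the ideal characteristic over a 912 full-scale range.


Linearity error = (max deviation / full scale) * 100%.
Linearity = (1.02 / 912) * 100
Linearity = 0.112 %FS

0.112 %FS


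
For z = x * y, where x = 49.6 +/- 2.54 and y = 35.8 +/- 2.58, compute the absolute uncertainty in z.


For a product z = x*y, the relative uncertainty is:
uz/z = sqrt((ux/x)^2 + (uy/y)^2)
Relative uncertainties: ux/x = 2.54/49.6 = 0.05121
uy/y = 2.58/35.8 = 0.072067
z = 49.6 * 35.8 = 1775.7
uz = 1775.7 * sqrt(0.05121^2 + 0.072067^2) = 156.985

156.985


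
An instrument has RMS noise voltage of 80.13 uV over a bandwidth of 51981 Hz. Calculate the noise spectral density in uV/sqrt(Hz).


Noise spectral density = Vrms / sqrt(BW).
NSD = 80.13 / sqrt(51981)
NSD = 80.13 / 227.9934
NSD = 0.3515 uV/sqrt(Hz)

0.3515 uV/sqrt(Hz)


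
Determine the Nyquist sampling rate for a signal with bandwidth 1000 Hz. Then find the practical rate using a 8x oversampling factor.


By Nyquist theorem, fs_min = 2 * fmax.
fs_min = 2 * 1000 = 2000 Hz
Practical rate = 8 * fs_min = 8 * 2000 = 16000 Hz

fs_min = 2000 Hz, fs_practical = 16000 Hz


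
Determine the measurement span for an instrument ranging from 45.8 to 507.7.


Span = upper range - lower range.
Span = 507.7 - (45.8)
Span = 461.9

461.9


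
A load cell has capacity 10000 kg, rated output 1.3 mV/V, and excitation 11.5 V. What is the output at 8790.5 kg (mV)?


Vout = rated_output * Vex * (load / capacity).
Vout = 1.3 * 11.5 * (8790.5 / 10000)
Vout = 1.3 * 11.5 * 0.87905
Vout = 13.142 mV

13.142 mV


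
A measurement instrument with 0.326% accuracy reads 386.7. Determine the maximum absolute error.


Absolute error = (accuracy% / 100) * reading.
Error = (0.326 / 100) * 386.7
Error = 0.00326 * 386.7
Error = 1.2606

1.2606


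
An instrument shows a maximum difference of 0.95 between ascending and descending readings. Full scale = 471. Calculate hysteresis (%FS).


Hysteresis = (max difference / full scale) * 100%.
H = (0.95 / 471) * 100
H = 0.202 %FS

0.202 %FS


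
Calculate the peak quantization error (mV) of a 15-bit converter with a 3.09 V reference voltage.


The maximum quantization error is +/- LSB/2.
LSB = Vref / 2^n = 3.09 / 32768 = 9.43e-05 V
Max error = LSB / 2 = 9.43e-05 / 2 = 4.715e-05 V
Max error = 0.0471 mV

0.0471 mV


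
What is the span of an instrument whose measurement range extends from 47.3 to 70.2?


Span = upper range - lower range.
Span = 70.2 - (47.3)
Span = 22.9

22.9


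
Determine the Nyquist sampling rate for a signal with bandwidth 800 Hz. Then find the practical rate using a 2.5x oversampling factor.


By Nyquist theorem, fs_min = 2 * fmax.
fs_min = 2 * 800 = 1600 Hz
Practical rate = 2.5 * fs_min = 2.5 * 1600 = 4000 Hz

fs_min = 1600 Hz, fs_practical = 4000 Hz


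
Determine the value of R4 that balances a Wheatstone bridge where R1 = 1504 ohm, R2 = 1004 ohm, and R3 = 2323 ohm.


At balance: R1*R4 = R2*R3, so R4 = R2*R3/R1.
R4 = 1004 * 2323 / 1504
R4 = 2332292 / 1504
R4 = 1550.73 ohm

1550.73 ohm


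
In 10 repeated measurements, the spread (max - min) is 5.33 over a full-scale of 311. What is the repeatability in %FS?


Repeatability = (spread / full scale) * 100%.
R = (5.33 / 311) * 100
R = 1.714 %FS

1.714 %FS


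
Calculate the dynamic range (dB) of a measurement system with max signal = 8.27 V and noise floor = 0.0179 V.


Dynamic range = 20 * log10(Vmax / Vnoise).
DR = 20 * log10(8.27 / 0.0179)
DR = 20 * log10(462.01)
DR = 53.29 dB

53.29 dB


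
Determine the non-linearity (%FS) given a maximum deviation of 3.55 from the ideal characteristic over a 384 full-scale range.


Linearity error = (max deviation / full scale) * 100%.
Linearity = (3.55 / 384) * 100
Linearity = 0.924 %FS

0.924 %FS


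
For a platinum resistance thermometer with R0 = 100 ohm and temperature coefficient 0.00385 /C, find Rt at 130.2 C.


The RTD equation: Rt = R0 * (1 + alpha * T).
Rt = 100 * (1 + 0.00385 * 130.2)
Rt = 100 * (1 + 0.50127)
Rt = 100 * 1.50127
Rt = 150.127 ohm

150.127 ohm


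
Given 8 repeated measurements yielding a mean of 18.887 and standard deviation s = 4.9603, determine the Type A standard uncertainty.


The standard uncertainty for Type A evaluation is u = s / sqrt(n).
u = 4.9603 / sqrt(8)
u = 4.9603 / 2.8284
u = 1.7537

1.7537


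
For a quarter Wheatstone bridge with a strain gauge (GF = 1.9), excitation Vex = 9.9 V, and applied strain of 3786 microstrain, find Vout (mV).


Quarter bridge output: Vout = (GF * epsilon * Vex) / 4.
Vout = (1.9 * 3786e-6 * 9.9) / 4
Vout = 0.07121466 / 4 V
Vout = 0.01780366 V = 17.8037 mV

17.8037 mV


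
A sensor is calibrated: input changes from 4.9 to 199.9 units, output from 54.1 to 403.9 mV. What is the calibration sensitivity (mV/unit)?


Sensitivity = (y2 - y1) / (x2 - x1).
S = (403.9 - 54.1) / (199.9 - 4.9)
S = 349.8 / 195.0
S = 1.7938 mV/unit

1.7938 mV/unit


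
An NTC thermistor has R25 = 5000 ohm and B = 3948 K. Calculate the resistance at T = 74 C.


NTC thermistor equation: Rt = R25 * exp(B * (1/T - 1/T25)).
T in Kelvin: 347.15 K, T25 = 298.15 K
1/T - 1/T25 = 1/347.15 - 1/298.15 = -0.00047342
B * (1/T - 1/T25) = 3948 * -0.00047342 = -1.8691
Rt = 5000 * exp(-1.8691) = 771.3 ohm

771.3 ohm


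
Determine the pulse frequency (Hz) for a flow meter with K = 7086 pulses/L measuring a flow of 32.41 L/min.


Frequency = K * Q / 60 (converting L/min to L/s).
f = 7086 * 32.41 / 60
f = 229657.26 / 60
f = 3827.62 Hz

3827.62 Hz


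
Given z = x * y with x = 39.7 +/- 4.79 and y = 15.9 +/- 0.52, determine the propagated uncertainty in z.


For a product z = x*y, the relative uncertainty is:
uz/z = sqrt((ux/x)^2 + (uy/y)^2)
Relative uncertainties: ux/x = 4.79/39.7 = 0.120655
uy/y = 0.52/15.9 = 0.032704
z = 39.7 * 15.9 = 631.2
uz = 631.2 * sqrt(0.120655^2 + 0.032704^2) = 78.909

78.909


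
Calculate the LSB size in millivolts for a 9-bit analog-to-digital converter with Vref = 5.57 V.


The resolution (LSB) of an ADC is Vref / 2^n.
LSB = 5.57 / 2^9
LSB = 5.57 / 512
LSB = 0.01087891 V = 10.87890625 mV

10.87890625 mV


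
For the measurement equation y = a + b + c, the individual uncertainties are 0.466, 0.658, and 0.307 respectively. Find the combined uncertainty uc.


For a sum of independent quantities, uc = sqrt(u1^2 + u2^2 + u3^2).
uc = sqrt(0.466^2 + 0.658^2 + 0.307^2)
uc = sqrt(0.217156 + 0.432964 + 0.094249)
uc = 0.8628

0.8628


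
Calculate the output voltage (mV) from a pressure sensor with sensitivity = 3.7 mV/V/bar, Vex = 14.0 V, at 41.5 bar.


Output = sensitivity * Vex * P.
Vout = 3.7 * 14.0 * 41.5
Vout = 51.8 * 41.5
Vout = 2149.7 mV

2149.7 mV


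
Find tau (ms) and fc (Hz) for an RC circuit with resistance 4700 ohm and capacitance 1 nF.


Time constant: tau = R * C.
tau = 4700 * 1.00e-09 = 4.7e-06 s
tau = 0.0047 ms
Cutoff frequency: fc = 1 / (2*pi*R*C).
fc = 1 / (2*pi*4.7e-06) = 33862.75 Hz

tau = 0.0047 ms, fc = 33862.75 Hz


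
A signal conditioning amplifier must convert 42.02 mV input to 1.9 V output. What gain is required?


Gain = Vout / Vin (converting to same units).
G = 1.9 V / 42.02 mV
G = 1900.0 mV / 42.02 mV
G = 45.22

45.22


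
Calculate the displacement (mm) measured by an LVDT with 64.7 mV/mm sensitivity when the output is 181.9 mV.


Displacement = Vout / sensitivity.
d = 181.9 / 64.7
d = 2.811 mm

2.811 mm


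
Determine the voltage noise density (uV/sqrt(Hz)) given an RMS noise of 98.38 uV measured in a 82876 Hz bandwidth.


Noise spectral density = Vrms / sqrt(BW).
NSD = 98.38 / sqrt(82876)
NSD = 98.38 / 287.8819
NSD = 0.3417 uV/sqrt(Hz)

0.3417 uV/sqrt(Hz)


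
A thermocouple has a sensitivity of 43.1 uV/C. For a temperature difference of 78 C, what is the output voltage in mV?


The thermocouple output V = sensitivity * dT.
V = 43.1 uV/C * 78 C
V = 3361.8 uV
V = 3.362 mV

3.362 mV


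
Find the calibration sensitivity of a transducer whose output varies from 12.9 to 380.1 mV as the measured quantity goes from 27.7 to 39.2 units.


Sensitivity = (y2 - y1) / (x2 - x1).
S = (380.1 - 12.9) / (39.2 - 27.7)
S = 367.2 / 11.5
S = 31.9304 mV/unit

31.9304 mV/unit


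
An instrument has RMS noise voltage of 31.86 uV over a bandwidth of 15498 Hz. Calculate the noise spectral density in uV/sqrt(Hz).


Noise spectral density = Vrms / sqrt(BW).
NSD = 31.86 / sqrt(15498)
NSD = 31.86 / 124.491
NSD = 0.2559 uV/sqrt(Hz)

0.2559 uV/sqrt(Hz)


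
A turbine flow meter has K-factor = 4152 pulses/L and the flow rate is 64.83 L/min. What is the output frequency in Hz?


Frequency = K * Q / 60 (converting L/min to L/s).
f = 4152 * 64.83 / 60
f = 269174.16 / 60
f = 4486.24 Hz

4486.24 Hz


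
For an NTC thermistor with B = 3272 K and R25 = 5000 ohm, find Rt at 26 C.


NTC thermistor equation: Rt = R25 * exp(B * (1/T - 1/T25)).
T in Kelvin: 299.15 K, T25 = 298.15 K
1/T - 1/T25 = 1/299.15 - 1/298.15 = -1.121e-05
B * (1/T - 1/T25) = 3272 * -1.121e-05 = -0.0367
Rt = 5000 * exp(-0.0367) = 4819.9 ohm

4819.9 ohm


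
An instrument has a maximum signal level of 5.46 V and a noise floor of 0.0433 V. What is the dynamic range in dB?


Dynamic range = 20 * log10(Vmax / Vnoise).
DR = 20 * log10(5.46 / 0.0433)
DR = 20 * log10(126.1)
DR = 42.01 dB

42.01 dB


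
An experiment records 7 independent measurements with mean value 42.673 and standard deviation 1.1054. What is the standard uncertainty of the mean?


The standard uncertainty for Type A evaluation is u = s / sqrt(n).
u = 1.1054 / sqrt(7)
u = 1.1054 / 2.6458
u = 0.4178

0.4178


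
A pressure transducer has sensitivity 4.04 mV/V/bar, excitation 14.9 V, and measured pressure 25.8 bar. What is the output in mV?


Output = sensitivity * Vex * P.
Vout = 4.04 * 14.9 * 25.8
Vout = 60.196 * 25.8
Vout = 1553.06 mV

1553.06 mV


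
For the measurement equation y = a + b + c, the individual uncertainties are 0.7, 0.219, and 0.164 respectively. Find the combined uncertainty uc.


For a sum of independent quantities, uc = sqrt(u1^2 + u2^2 + u3^2).
uc = sqrt(0.7^2 + 0.219^2 + 0.164^2)
uc = sqrt(0.49 + 0.047961 + 0.026896)
uc = 0.7516

0.7516


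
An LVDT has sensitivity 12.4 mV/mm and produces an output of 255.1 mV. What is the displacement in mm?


Displacement = Vout / sensitivity.
d = 255.1 / 12.4
d = 20.573 mm

20.573 mm


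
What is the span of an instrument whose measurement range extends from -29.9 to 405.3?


Span = upper range - lower range.
Span = 405.3 - (-29.9)
Span = 435.2

435.2


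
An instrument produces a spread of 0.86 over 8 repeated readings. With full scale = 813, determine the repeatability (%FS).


Repeatability = (spread / full scale) * 100%.
R = (0.86 / 813) * 100
R = 0.106 %FS

0.106 %FS


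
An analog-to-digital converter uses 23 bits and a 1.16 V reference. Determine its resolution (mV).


The resolution (LSB) of an ADC is Vref / 2^n.
LSB = 1.16 / 2^23
LSB = 1.16 / 8388608
LSB = 1.4e-07 V = 0.00013828 mV

0.00013828 mV


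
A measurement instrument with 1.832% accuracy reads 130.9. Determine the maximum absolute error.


Absolute error = (accuracy% / 100) * reading.
Error = (1.832 / 100) * 130.9
Error = 0.01832 * 130.9
Error = 2.3981

2.3981


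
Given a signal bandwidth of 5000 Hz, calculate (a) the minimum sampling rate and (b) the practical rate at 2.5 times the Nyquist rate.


By Nyquist theorem, fs_min = 2 * fmax.
fs_min = 2 * 5000 = 10000 Hz
Practical rate = 2.5 * fs_min = 2.5 * 10000 = 25000 Hz

fs_min = 10000 Hz, fs_practical = 25000 Hz


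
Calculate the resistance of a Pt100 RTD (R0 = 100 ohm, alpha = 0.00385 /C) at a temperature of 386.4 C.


The RTD equation: Rt = R0 * (1 + alpha * T).
Rt = 100 * (1 + 0.00385 * 386.4)
Rt = 100 * (1 + 1.48764)
Rt = 100 * 2.48764
Rt = 248.764 ohm

248.764 ohm


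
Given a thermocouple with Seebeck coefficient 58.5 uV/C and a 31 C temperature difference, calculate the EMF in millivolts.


The thermocouple output V = sensitivity * dT.
V = 58.5 uV/C * 31 C
V = 1813.5 uV
V = 1.813 mV

1.813 mV


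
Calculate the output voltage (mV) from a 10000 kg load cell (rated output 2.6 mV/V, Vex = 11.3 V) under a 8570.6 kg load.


Vout = rated_output * Vex * (load / capacity).
Vout = 2.6 * 11.3 * (8570.6 / 10000)
Vout = 2.6 * 11.3 * 0.85706
Vout = 25.18 mV

25.18 mV


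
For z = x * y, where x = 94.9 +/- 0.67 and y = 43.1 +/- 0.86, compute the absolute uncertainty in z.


For a product z = x*y, the relative uncertainty is:
uz/z = sqrt((ux/x)^2 + (uy/y)^2)
Relative uncertainties: ux/x = 0.67/94.9 = 0.00706
uy/y = 0.86/43.1 = 0.019954
z = 94.9 * 43.1 = 4090.2
uz = 4090.2 * sqrt(0.00706^2 + 0.019954^2) = 86.572

86.572


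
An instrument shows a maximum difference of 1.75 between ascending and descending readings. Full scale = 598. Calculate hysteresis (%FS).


Hysteresis = (max difference / full scale) * 100%.
H = (1.75 / 598) * 100
H = 0.293 %FS

0.293 %FS


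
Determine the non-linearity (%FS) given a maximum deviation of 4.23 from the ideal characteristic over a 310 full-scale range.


Linearity error = (max deviation / full scale) * 100%.
Linearity = (4.23 / 310) * 100
Linearity = 1.365 %FS

1.365 %FS


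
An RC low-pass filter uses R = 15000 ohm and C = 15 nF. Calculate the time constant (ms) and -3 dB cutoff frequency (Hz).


Time constant: tau = R * C.
tau = 15000 * 1.50e-08 = 0.000225 s
tau = 0.225 ms
Cutoff frequency: fc = 1 / (2*pi*R*C).
fc = 1 / (2*pi*0.000225) = 707.36 Hz

tau = 0.225 ms, fc = 707.36 Hz


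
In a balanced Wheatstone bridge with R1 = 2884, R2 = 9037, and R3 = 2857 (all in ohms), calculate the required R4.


At balance: R1*R4 = R2*R3, so R4 = R2*R3/R1.
R4 = 9037 * 2857 / 2884
R4 = 25818709 / 2884
R4 = 8952.4 ohm

8952.4 ohm


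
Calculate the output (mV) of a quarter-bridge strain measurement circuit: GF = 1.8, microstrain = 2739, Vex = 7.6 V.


Quarter bridge output: Vout = (GF * epsilon * Vex) / 4.
Vout = (1.8 * 2739e-6 * 7.6) / 4
Vout = 0.03746952 / 4 V
Vout = 0.00936738 V = 9.3674 mV

9.3674 mV


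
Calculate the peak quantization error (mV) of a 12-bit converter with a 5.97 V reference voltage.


The maximum quantization error is +/- LSB/2.
LSB = Vref / 2^n = 5.97 / 4096 = 0.00145752 V
Max error = LSB / 2 = 0.00145752 / 2 = 0.00072876 V
Max error = 0.7288 mV

0.7288 mV


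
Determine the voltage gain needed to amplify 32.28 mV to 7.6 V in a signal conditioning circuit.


Gain = Vout / Vin (converting to same units).
G = 7.6 V / 32.28 mV
G = 7600.0 mV / 32.28 mV
G = 235.44

235.44


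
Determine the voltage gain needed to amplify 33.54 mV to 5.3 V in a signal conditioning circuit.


Gain = Vout / Vin (converting to same units).
G = 5.3 V / 33.54 mV
G = 5300.0 mV / 33.54 mV
G = 158.02

158.02


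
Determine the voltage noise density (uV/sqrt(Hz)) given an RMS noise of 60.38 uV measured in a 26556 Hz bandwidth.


Noise spectral density = Vrms / sqrt(BW).
NSD = 60.38 / sqrt(26556)
NSD = 60.38 / 162.9601
NSD = 0.3705 uV/sqrt(Hz)

0.3705 uV/sqrt(Hz)


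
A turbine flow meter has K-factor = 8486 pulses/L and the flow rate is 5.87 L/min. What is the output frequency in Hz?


Frequency = K * Q / 60 (converting L/min to L/s).
f = 8486 * 5.87 / 60
f = 49812.82 / 60
f = 830.21 Hz

830.21 Hz


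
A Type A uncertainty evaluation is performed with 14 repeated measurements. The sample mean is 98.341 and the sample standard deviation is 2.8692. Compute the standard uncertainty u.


The standard uncertainty for Type A evaluation is u = s / sqrt(n).
u = 2.8692 / sqrt(14)
u = 2.8692 / 3.7417
u = 0.7668

0.7668


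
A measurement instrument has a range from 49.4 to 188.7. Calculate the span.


Span = upper range - lower range.
Span = 188.7 - (49.4)
Span = 139.3

139.3


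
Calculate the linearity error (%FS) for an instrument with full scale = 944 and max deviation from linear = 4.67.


Linearity error = (max deviation / full scale) * 100%.
Linearity = (4.67 / 944) * 100
Linearity = 0.495 %FS

0.495 %FS


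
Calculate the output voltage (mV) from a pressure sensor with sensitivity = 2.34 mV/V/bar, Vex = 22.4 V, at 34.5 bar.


Output = sensitivity * Vex * P.
Vout = 2.34 * 22.4 * 34.5
Vout = 52.416 * 34.5
Vout = 1808.35 mV

1808.35 mV


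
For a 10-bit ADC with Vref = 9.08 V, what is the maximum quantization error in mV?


The maximum quantization error is +/- LSB/2.
LSB = Vref / 2^n = 9.08 / 1024 = 0.00886719 V
Max error = LSB / 2 = 0.00886719 / 2 = 0.00443359 V
Max error = 4.4336 mV

4.4336 mV


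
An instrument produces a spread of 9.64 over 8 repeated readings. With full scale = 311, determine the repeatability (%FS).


Repeatability = (spread / full scale) * 100%.
R = (9.64 / 311) * 100
R = 3.1 %FS

3.1 %FS


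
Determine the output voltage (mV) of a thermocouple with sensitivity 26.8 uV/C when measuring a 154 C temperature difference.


The thermocouple output V = sensitivity * dT.
V = 26.8 uV/C * 154 C
V = 4127.2 uV
V = 4.127 mV

4.127 mV


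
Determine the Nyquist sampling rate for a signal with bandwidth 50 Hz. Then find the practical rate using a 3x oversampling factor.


By Nyquist theorem, fs_min = 2 * fmax.
fs_min = 2 * 50 = 100 Hz
Practical rate = 3 * fs_min = 3 * 100 = 300 Hz

fs_min = 100 Hz, fs_practical = 300 Hz


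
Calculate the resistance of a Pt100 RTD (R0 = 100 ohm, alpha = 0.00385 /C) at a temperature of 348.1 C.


The RTD equation: Rt = R0 * (1 + alpha * T).
Rt = 100 * (1 + 0.00385 * 348.1)
Rt = 100 * (1 + 1.340185)
Rt = 100 * 2.340185
Rt = 234.018 ohm

234.018 ohm


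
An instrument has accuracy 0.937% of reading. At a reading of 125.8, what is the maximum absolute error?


Absolute error = (accuracy% / 100) * reading.
Error = (0.937 / 100) * 125.8
Error = 0.00937 * 125.8
Error = 1.1787

1.1787


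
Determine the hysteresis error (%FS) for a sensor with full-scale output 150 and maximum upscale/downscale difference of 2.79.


Hysteresis = (max difference / full scale) * 100%.
H = (2.79 / 150) * 100
H = 1.86 %FS

1.86 %FS


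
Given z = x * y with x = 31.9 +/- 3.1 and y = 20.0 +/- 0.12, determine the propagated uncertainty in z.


For a product z = x*y, the relative uncertainty is:
uz/z = sqrt((ux/x)^2 + (uy/y)^2)
Relative uncertainties: ux/x = 3.1/31.9 = 0.097179
uy/y = 0.12/20.0 = 0.006
z = 31.9 * 20.0 = 638.0
uz = 638.0 * sqrt(0.097179^2 + 0.006^2) = 62.118

62.118


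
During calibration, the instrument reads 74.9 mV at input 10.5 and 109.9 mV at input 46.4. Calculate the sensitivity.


Sensitivity = (y2 - y1) / (x2 - x1).
S = (109.9 - 74.9) / (46.4 - 10.5)
S = 35.0 / 35.9
S = 0.9749 mV/unit

0.9749 mV/unit


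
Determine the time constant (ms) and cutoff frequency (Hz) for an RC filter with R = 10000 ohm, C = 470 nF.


Time constant: tau = R * C.
tau = 10000 * 4.70e-07 = 0.0047 s
tau = 4.7 ms
Cutoff frequency: fc = 1 / (2*pi*R*C).
fc = 1 / (2*pi*0.0047) = 33.86 Hz

tau = 4.7 ms, fc = 33.86 Hz


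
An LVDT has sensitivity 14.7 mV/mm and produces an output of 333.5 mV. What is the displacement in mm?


Displacement = Vout / sensitivity.
d = 333.5 / 14.7
d = 22.687 mm

22.687 mm


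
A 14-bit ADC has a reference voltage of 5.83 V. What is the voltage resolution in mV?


The resolution (LSB) of an ADC is Vref / 2^n.
LSB = 5.83 / 2^14
LSB = 5.83 / 16384
LSB = 0.00035583 V = 0.35583496 mV

0.35583496 mV


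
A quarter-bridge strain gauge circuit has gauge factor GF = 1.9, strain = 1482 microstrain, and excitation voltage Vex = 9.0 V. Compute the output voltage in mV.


Quarter bridge output: Vout = (GF * epsilon * Vex) / 4.
Vout = (1.9 * 1482e-6 * 9.0) / 4
Vout = 0.0253422 / 4 V
Vout = 0.00633555 V = 6.3355 mV

6.3355 mV


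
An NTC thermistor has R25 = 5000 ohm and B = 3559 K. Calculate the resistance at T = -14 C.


NTC thermistor equation: Rt = R25 * exp(B * (1/T - 1/T25)).
T in Kelvin: 259.15 K, T25 = 298.15 K
1/T - 1/T25 = 1/259.15 - 1/298.15 = 0.00050475
B * (1/T - 1/T25) = 3559 * 0.00050475 = 1.7964
Rt = 5000 * exp(1.7964) = 30140.0 ohm

30140.0 ohm


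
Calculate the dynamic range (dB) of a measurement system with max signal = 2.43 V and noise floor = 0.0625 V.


Dynamic range = 20 * log10(Vmax / Vnoise).
DR = 20 * log10(2.43 / 0.0625)
DR = 20 * log10(38.88)
DR = 31.79 dB

31.79 dB


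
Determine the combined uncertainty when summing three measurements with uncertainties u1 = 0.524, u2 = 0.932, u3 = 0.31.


For a sum of independent quantities, uc = sqrt(u1^2 + u2^2 + u3^2).
uc = sqrt(0.524^2 + 0.932^2 + 0.31^2)
uc = sqrt(0.274576 + 0.868624 + 0.0961)
uc = 1.1132

1.1132


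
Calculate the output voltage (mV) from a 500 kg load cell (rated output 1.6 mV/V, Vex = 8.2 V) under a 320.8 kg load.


Vout = rated_output * Vex * (load / capacity).
Vout = 1.6 * 8.2 * (320.8 / 500)
Vout = 1.6 * 8.2 * 0.6416
Vout = 8.418 mV

8.418 mV


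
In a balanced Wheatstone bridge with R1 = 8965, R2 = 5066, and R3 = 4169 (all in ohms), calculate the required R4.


At balance: R1*R4 = R2*R3, so R4 = R2*R3/R1.
R4 = 5066 * 4169 / 8965
R4 = 21120154 / 8965
R4 = 2355.85 ohm

2355.85 ohm


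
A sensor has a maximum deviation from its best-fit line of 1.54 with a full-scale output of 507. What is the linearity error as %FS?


Linearity error = (max deviation / full scale) * 100%.
Linearity = (1.54 / 507) * 100
Linearity = 0.304 %FS

0.304 %FS


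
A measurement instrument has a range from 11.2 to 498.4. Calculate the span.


Span = upper range - lower range.
Span = 498.4 - (11.2)
Span = 487.2

487.2


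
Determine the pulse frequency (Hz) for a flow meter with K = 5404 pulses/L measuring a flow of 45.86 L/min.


Frequency = K * Q / 60 (converting L/min to L/s).
f = 5404 * 45.86 / 60
f = 247827.44 / 60
f = 4130.46 Hz

4130.46 Hz


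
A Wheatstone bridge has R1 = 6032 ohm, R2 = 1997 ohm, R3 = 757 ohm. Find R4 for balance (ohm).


At balance: R1*R4 = R2*R3, so R4 = R2*R3/R1.
R4 = 1997 * 757 / 6032
R4 = 1511729 / 6032
R4 = 250.62 ohm

250.62 ohm


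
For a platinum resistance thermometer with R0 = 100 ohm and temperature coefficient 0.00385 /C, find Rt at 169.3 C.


The RTD equation: Rt = R0 * (1 + alpha * T).
Rt = 100 * (1 + 0.00385 * 169.3)
Rt = 100 * (1 + 0.651805)
Rt = 100 * 1.651805
Rt = 165.18 ohm

165.18 ohm


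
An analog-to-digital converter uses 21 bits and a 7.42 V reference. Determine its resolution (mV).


The resolution (LSB) of an ADC is Vref / 2^n.
LSB = 7.42 / 2^21
LSB = 7.42 / 2097152
LSB = 3.54e-06 V = 0.00353813 mV

0.00353813 mV


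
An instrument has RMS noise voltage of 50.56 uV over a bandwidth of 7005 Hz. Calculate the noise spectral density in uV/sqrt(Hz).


Noise spectral density = Vrms / sqrt(BW).
NSD = 50.56 / sqrt(7005)
NSD = 50.56 / 83.6959
NSD = 0.6041 uV/sqrt(Hz)

0.6041 uV/sqrt(Hz)


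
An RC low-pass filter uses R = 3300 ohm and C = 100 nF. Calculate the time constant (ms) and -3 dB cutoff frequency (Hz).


Time constant: tau = R * C.
tau = 3300 * 1.00e-07 = 0.00033 s
tau = 0.33 ms
Cutoff frequency: fc = 1 / (2*pi*R*C).
fc = 1 / (2*pi*0.00033) = 482.29 Hz

tau = 0.33 ms, fc = 482.29 Hz


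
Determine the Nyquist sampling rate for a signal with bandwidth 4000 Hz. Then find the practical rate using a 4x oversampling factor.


By Nyquist theorem, fs_min = 2 * fmax.
fs_min = 2 * 4000 = 8000 Hz
Practical rate = 4 * fs_min = 4 * 8000 = 32000 Hz

fs_min = 8000 Hz, fs_practical = 32000 Hz


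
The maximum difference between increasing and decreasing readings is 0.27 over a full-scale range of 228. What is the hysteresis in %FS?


Hysteresis = (max difference / full scale) * 100%.
H = (0.27 / 228) * 100
H = 0.118 %FS

0.118 %FS


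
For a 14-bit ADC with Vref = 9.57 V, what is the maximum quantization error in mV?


The maximum quantization error is +/- LSB/2.
LSB = Vref / 2^n = 9.57 / 16384 = 0.00058411 V
Max error = LSB / 2 = 0.00058411 / 2 = 0.00029205 V
Max error = 0.2921 mV

0.2921 mV


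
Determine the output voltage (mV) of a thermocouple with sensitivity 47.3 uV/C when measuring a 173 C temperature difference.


The thermocouple output V = sensitivity * dT.
V = 47.3 uV/C * 173 C
V = 8182.9 uV
V = 8.183 mV

8.183 mV


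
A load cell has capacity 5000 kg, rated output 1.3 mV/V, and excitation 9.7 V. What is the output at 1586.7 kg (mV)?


Vout = rated_output * Vex * (load / capacity).
Vout = 1.3 * 9.7 * (1586.7 / 5000)
Vout = 1.3 * 9.7 * 0.31734
Vout = 4.002 mV

4.002 mV


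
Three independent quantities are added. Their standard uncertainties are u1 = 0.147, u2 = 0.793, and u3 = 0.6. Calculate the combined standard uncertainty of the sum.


For a sum of independent quantities, uc = sqrt(u1^2 + u2^2 + u3^2).
uc = sqrt(0.147^2 + 0.793^2 + 0.6^2)
uc = sqrt(0.021609 + 0.628849 + 0.36)
uc = 1.0052

1.0052


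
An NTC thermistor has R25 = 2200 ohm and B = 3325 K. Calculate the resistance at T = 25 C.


NTC thermistor equation: Rt = R25 * exp(B * (1/T - 1/T25)).
T in Kelvin: 298.15 K, T25 = 298.15 K
1/T - 1/T25 = 1/298.15 - 1/298.15 = 0.0
B * (1/T - 1/T25) = 3325 * 0.0 = 0.0
Rt = 2200 * exp(0.0) = 2200.0 ohm

2200.0 ohm


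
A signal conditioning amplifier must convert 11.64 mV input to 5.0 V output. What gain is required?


Gain = Vout / Vin (converting to same units).
G = 5.0 V / 11.64 mV
G = 5000.0 mV / 11.64 mV
G = 429.55

429.55


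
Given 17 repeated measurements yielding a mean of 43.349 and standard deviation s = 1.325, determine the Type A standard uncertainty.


The standard uncertainty for Type A evaluation is u = s / sqrt(n).
u = 1.325 / sqrt(17)
u = 1.325 / 4.1231
u = 0.3214

0.3214


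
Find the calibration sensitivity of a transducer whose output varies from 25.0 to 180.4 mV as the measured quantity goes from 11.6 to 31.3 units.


Sensitivity = (y2 - y1) / (x2 - x1).
S = (180.4 - 25.0) / (31.3 - 11.6)
S = 155.4 / 19.7
S = 7.8883 mV/unit

7.8883 mV/unit


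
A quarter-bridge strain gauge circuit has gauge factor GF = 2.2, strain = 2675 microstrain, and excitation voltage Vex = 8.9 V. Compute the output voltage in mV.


Quarter bridge output: Vout = (GF * epsilon * Vex) / 4.
Vout = (2.2 * 2675e-6 * 8.9) / 4
Vout = 0.0523765 / 4 V
Vout = 0.01309413 V = 13.0941 mV

13.0941 mV


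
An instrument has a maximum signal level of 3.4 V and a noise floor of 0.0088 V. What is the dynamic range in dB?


Dynamic range = 20 * log10(Vmax / Vnoise).
DR = 20 * log10(3.4 / 0.0088)
DR = 20 * log10(386.36)
DR = 51.74 dB

51.74 dB


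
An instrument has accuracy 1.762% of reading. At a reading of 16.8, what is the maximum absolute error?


Absolute error = (accuracy% / 100) * reading.
Error = (1.762 / 100) * 16.8
Error = 0.01762 * 16.8
Error = 0.296

0.296


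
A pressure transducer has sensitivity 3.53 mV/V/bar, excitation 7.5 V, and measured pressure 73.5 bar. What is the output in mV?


Output = sensitivity * Vex * P.
Vout = 3.53 * 7.5 * 73.5
Vout = 26.475 * 73.5
Vout = 1945.91 mV

1945.91 mV


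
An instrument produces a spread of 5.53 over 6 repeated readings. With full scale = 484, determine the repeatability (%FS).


Repeatability = (spread / full scale) * 100%.
R = (5.53 / 484) * 100
R = 1.143 %FS

1.143 %FS


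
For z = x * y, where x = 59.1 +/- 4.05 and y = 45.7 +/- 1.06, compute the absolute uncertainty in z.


For a product z = x*y, the relative uncertainty is:
uz/z = sqrt((ux/x)^2 + (uy/y)^2)
Relative uncertainties: ux/x = 4.05/59.1 = 0.068528
uy/y = 1.06/45.7 = 0.023195
z = 59.1 * 45.7 = 2700.9
uz = 2700.9 * sqrt(0.068528^2 + 0.023195^2) = 195.4

195.4


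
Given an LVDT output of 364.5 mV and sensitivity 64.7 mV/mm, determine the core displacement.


Displacement = Vout / sensitivity.
d = 364.5 / 64.7
d = 5.634 mm

5.634 mm


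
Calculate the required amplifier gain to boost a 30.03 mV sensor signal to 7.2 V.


Gain = Vout / Vin (converting to same units).
G = 7.2 V / 30.03 mV
G = 7200.0 mV / 30.03 mV
G = 239.76

239.76


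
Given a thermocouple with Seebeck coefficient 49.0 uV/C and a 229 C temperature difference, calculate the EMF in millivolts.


The thermocouple output V = sensitivity * dT.
V = 49.0 uV/C * 229 C
V = 11221.0 uV
V = 11.221 mV

11.221 mV


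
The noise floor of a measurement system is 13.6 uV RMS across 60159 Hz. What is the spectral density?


Noise spectral density = Vrms / sqrt(BW).
NSD = 13.6 / sqrt(60159)
NSD = 13.6 / 245.2733
NSD = 0.0554 uV/sqrt(Hz)

0.0554 uV/sqrt(Hz)


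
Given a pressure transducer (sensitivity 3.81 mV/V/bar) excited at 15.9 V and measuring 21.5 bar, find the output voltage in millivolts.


Output = sensitivity * Vex * P.
Vout = 3.81 * 15.9 * 21.5
Vout = 60.579 * 21.5
Vout = 1302.45 mV

1302.45 mV


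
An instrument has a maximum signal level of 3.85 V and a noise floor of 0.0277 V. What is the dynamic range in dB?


Dynamic range = 20 * log10(Vmax / Vnoise).
DR = 20 * log10(3.85 / 0.0277)
DR = 20 * log10(138.99)
DR = 42.86 dB

42.86 dB


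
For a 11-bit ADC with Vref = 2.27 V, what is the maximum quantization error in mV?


The maximum quantization error is +/- LSB/2.
LSB = Vref / 2^n = 2.27 / 2048 = 0.0011084 V
Max error = LSB / 2 = 0.0011084 / 2 = 0.0005542 V
Max error = 0.5542 mV

0.5542 mV


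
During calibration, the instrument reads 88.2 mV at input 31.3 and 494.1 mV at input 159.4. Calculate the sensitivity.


Sensitivity = (y2 - y1) / (x2 - x1).
S = (494.1 - 88.2) / (159.4 - 31.3)
S = 405.9 / 128.1
S = 3.1686 mV/unit

3.1686 mV/unit


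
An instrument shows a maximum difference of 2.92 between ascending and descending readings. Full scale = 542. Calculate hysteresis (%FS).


Hysteresis = (max difference / full scale) * 100%.
H = (2.92 / 542) * 100
H = 0.539 %FS

0.539 %FS


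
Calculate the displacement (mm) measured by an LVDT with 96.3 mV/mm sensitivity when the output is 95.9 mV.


Displacement = Vout / sensitivity.
d = 95.9 / 96.3
d = 0.996 mm

0.996 mm


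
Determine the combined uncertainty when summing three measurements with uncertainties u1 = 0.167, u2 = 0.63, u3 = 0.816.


For a sum of independent quantities, uc = sqrt(u1^2 + u2^2 + u3^2).
uc = sqrt(0.167^2 + 0.63^2 + 0.816^2)
uc = sqrt(0.027889 + 0.3969 + 0.665856)
uc = 1.0443

1.0443


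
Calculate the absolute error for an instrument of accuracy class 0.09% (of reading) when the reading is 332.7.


Absolute error = (accuracy% / 100) * reading.
Error = (0.09 / 100) * 332.7
Error = 0.0009 * 332.7
Error = 0.2994

0.2994


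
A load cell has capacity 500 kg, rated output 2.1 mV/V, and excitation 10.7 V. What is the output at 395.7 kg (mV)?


Vout = rated_output * Vex * (load / capacity).
Vout = 2.1 * 10.7 * (395.7 / 500)
Vout = 2.1 * 10.7 * 0.7914
Vout = 17.783 mV

17.783 mV


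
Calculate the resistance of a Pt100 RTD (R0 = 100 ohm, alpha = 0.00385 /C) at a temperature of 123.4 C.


The RTD equation: Rt = R0 * (1 + alpha * T).
Rt = 100 * (1 + 0.00385 * 123.4)
Rt = 100 * (1 + 0.47509)
Rt = 100 * 1.47509
Rt = 147.509 ohm

147.509 ohm


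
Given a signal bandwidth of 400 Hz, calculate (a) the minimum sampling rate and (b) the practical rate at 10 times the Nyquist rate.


By Nyquist theorem, fs_min = 2 * fmax.
fs_min = 2 * 400 = 800 Hz
Practical rate = 10 * fs_min = 10 * 800 = 8000 Hz

fs_min = 800 Hz, fs_practical = 8000 Hz


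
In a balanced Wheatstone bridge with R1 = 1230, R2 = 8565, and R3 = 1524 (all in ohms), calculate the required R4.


At balance: R1*R4 = R2*R3, so R4 = R2*R3/R1.
R4 = 8565 * 1524 / 1230
R4 = 13053060 / 1230
R4 = 10612.24 ohm

10612.24 ohm


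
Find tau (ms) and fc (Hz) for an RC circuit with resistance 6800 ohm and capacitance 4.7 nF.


Time constant: tau = R * C.
tau = 6800 * 4.70e-09 = 3.196e-05 s
tau = 0.032 ms
Cutoff frequency: fc = 1 / (2*pi*R*C).
fc = 1 / (2*pi*3.196e-05) = 4979.82 Hz

tau = 0.032 ms, fc = 4979.82 Hz


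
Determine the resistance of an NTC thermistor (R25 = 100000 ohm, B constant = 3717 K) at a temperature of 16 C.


NTC thermistor equation: Rt = R25 * exp(B * (1/T - 1/T25)).
T in Kelvin: 289.15 K, T25 = 298.15 K
1/T - 1/T25 = 1/289.15 - 1/298.15 = 0.0001044
B * (1/T - 1/T25) = 3717 * 0.0001044 = 0.388
Rt = 100000 * exp(0.388) = 147408.9 ohm

147408.9 ohm


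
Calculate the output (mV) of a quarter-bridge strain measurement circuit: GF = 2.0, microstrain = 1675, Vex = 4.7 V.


Quarter bridge output: Vout = (GF * epsilon * Vex) / 4.
Vout = (2.0 * 1675e-6 * 4.7) / 4
Vout = 0.015745 / 4 V
Vout = 0.00393625 V = 3.9362 mV

3.9362 mV


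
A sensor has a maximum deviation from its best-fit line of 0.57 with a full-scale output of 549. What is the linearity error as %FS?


Linearity error = (max deviation / full scale) * 100%.
Linearity = (0.57 / 549) * 100
Linearity = 0.104 %FS

0.104 %FS


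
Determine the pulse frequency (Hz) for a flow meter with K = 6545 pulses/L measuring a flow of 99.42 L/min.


Frequency = K * Q / 60 (converting L/min to L/s).
f = 6545 * 99.42 / 60
f = 650703.9 / 60
f = 10845.07 Hz

10845.07 Hz


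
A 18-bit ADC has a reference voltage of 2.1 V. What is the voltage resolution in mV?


The resolution (LSB) of an ADC is Vref / 2^n.
LSB = 2.1 / 2^18
LSB = 2.1 / 262144
LSB = 8.01e-06 V = 0.00801086 mV

0.00801086 mV


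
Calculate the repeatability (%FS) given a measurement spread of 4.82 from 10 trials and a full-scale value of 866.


Repeatability = (spread / full scale) * 100%.
R = (4.82 / 866) * 100
R = 0.557 %FS

0.557 %FS


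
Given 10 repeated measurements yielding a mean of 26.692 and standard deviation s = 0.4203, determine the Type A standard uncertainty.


The standard uncertainty for Type A evaluation is u = s / sqrt(n).
u = 0.4203 / sqrt(10)
u = 0.4203 / 3.1623
u = 0.1329

0.1329


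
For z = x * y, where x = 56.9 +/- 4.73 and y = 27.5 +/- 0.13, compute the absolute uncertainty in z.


For a product z = x*y, the relative uncertainty is:
uz/z = sqrt((ux/x)^2 + (uy/y)^2)
Relative uncertainties: ux/x = 4.73/56.9 = 0.083128
uy/y = 0.13/27.5 = 0.004727
z = 56.9 * 27.5 = 1564.8
uz = 1564.8 * sqrt(0.083128^2 + 0.004727^2) = 130.285

130.285


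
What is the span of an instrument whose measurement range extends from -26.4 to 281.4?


Span = upper range - lower range.
Span = 281.4 - (-26.4)
Span = 307.8

307.8


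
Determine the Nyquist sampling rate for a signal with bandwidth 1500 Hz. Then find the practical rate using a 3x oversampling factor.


By Nyquist theorem, fs_min = 2 * fmax.
fs_min = 2 * 1500 = 3000 Hz
Practical rate = 3 * fs_min = 3 * 3000 = 9000 Hz

fs_min = 3000 Hz, fs_practical = 9000 Hz


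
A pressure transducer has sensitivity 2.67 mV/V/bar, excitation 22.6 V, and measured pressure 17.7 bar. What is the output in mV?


Output = sensitivity * Vex * P.
Vout = 2.67 * 22.6 * 17.7
Vout = 60.342 * 17.7
Vout = 1068.05 mV

1068.05 mV


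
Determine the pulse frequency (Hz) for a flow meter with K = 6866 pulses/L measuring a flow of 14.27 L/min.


Frequency = K * Q / 60 (converting L/min to L/s).
f = 6866 * 14.27 / 60
f = 97977.82 / 60
f = 1632.96 Hz

1632.96 Hz


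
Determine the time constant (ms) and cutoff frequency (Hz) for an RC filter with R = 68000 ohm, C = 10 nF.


Time constant: tau = R * C.
tau = 68000 * 1.00e-08 = 0.00068 s
tau = 0.68 ms
Cutoff frequency: fc = 1 / (2*pi*R*C).
fc = 1 / (2*pi*0.00068) = 234.05 Hz

tau = 0.68 ms, fc = 234.05 Hz


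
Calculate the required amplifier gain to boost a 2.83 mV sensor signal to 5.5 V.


Gain = Vout / Vin (converting to same units).
G = 5.5 V / 2.83 mV
G = 5500.0 mV / 2.83 mV
G = 1943.46

1943.46


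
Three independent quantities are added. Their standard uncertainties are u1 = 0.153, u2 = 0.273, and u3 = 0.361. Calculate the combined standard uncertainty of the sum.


For a sum of independent quantities, uc = sqrt(u1^2 + u2^2 + u3^2).
uc = sqrt(0.153^2 + 0.273^2 + 0.361^2)
uc = sqrt(0.023409 + 0.074529 + 0.130321)
uc = 0.4778

0.4778


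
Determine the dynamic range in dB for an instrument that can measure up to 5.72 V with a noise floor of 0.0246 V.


Dynamic range = 20 * log10(Vmax / Vnoise).
DR = 20 * log10(5.72 / 0.0246)
DR = 20 * log10(232.52)
DR = 47.33 dB

47.33 dB


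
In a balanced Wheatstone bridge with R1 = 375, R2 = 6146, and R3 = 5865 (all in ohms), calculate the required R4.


At balance: R1*R4 = R2*R3, so R4 = R2*R3/R1.
R4 = 6146 * 5865 / 375
R4 = 36046290 / 375
R4 = 96123.44 ohm

96123.44 ohm


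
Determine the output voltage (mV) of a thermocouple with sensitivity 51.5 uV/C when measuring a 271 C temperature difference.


The thermocouple output V = sensitivity * dT.
V = 51.5 uV/C * 271 C
V = 13956.5 uV
V = 13.957 mV

13.957 mV


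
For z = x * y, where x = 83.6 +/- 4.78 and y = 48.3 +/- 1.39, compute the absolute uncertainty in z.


For a product z = x*y, the relative uncertainty is:
uz/z = sqrt((ux/x)^2 + (uy/y)^2)
Relative uncertainties: ux/x = 4.78/83.6 = 0.057177
uy/y = 1.39/48.3 = 0.028778
z = 83.6 * 48.3 = 4037.9
uz = 4037.9 * sqrt(0.057177^2 + 0.028778^2) = 258.469

258.469
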